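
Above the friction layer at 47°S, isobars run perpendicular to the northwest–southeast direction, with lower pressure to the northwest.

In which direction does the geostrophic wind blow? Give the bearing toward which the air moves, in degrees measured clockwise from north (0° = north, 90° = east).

The pressure-gradient force points toward the northwest (bearing 315°).
Geostrophic balance: in the Southern Hemisphere the Coriolis force deflects motion to the left, so the geostrophic wind blows 90° to the left of the pressure-gradient force (low pressure on the right).
Rotating 315° by 90° counterclockwise gives 225° — the wind blows toward the southwest.

225°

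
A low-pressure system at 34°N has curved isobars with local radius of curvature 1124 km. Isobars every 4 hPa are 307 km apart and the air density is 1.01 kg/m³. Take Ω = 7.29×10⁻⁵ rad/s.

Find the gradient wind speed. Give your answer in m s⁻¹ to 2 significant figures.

14 m s⁻¹

Coriolis parameter at 34°N:
f = 2Ω sin φ = 2 × 7.29×10⁻⁵ × sin 34° = 8.15×10⁻⁵ s⁻¹
Pressure gradient: |∂P/∂n| = 400 Pa / 307000 m = 1.30×10⁻³ Pa/m
Geostrophic speed: V_g = |∂P/∂n|/(fρ) = 1.30×10⁻³/(8.15×10⁻⁵ × 1.01) = 15.8 m/s
Around a low, centrifugal force acts outward with Coriolis, so pressure-gradient force balances both:
(1/ρ)|∂P/∂n| = fV + V²/R  →  V² + fR·V − fR·V_g = 0
With fR = 8.15×10⁻⁵ × 1124×10³ m = 91.6 m/s:
V = [−fR + √((fR)² + 4 fR V_g)]/2 = [−91.6 + √(91.6² + 4×91.6×15.8)]/2 = 13.8 m/s
Subgeostrophic (V < V_g = 15.8 m/s), as expected around a low.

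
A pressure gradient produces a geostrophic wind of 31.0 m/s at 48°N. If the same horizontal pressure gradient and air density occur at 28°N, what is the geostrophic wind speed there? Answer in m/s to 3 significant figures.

With the same pressure gradient and density, V_g ∝ 1/f ∝ 1/sin φ.
V₂ = V₁ · sin φ₁ / sin φ₂ = 31.0 × sin 48° / sin 28°
V₂ = 31.0 × 0.7431/0.4695 = 49.1 m/s

49.1 m/s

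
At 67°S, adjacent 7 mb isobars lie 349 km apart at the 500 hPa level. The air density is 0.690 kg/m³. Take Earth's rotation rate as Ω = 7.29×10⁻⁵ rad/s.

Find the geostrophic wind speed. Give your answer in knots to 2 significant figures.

Coriolis parameter at 67°S:
f = 2Ω sin φ = 2 × 7.29×10⁻⁵ × sin 67° = 1.34×10⁻⁴ s⁻¹
Pressure gradient: |∂P/∂n| = 700 Pa / 349000 m = 2.01×10⁻³ Pa/m
Geostrophic balance (pressure-gradient force = Coriolis force):
V_g = (1/(fρ)) |∂P/∂n| = 2.01×10⁻³ / (1.34×10⁻⁴ × 0.690) = 21.7 m/s
Converting: 21.7 m/s × 1.944 = 42 knots

42 knots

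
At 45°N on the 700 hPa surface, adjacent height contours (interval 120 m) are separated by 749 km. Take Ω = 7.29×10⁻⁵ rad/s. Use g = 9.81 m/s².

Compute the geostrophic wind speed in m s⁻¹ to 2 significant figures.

Coriolis parameter at 45°N:
f = 2Ω sin φ = 2 × 7.29×10⁻⁵ × sin 45° = 1.03×10⁻⁴ s⁻¹
Height gradient: |∂Z/∂n| = 120 m / 749000 m = 1.60×10⁻⁴
On a pressure surface, geostrophic balance gives V_g = (g/f)|∂Z/∂n|:
V_g = 9.81 × 1.60×10⁻⁴ / 1.03×10⁻⁴ = 15.2 m/s

15 m s⁻¹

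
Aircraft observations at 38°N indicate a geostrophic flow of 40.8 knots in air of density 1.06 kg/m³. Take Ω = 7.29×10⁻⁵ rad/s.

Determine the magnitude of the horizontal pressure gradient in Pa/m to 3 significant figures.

Coriolis parameter at 38°N:
f = 2Ω sin φ = 2 × 7.29×10⁻⁵ × sin 38° = 8.98×10⁻⁵ s⁻¹
Wind speed in SI: 40.8 knots = 21.0 m/s
Geostrophic balance rearranged: |∂P/∂n| = f ρ V_g
|∂P/∂n| = 8.98×10⁻⁵ × 1.06 × 21.0 = 2.00×10⁻³ Pa/m

2.00×10⁻³ Pa/m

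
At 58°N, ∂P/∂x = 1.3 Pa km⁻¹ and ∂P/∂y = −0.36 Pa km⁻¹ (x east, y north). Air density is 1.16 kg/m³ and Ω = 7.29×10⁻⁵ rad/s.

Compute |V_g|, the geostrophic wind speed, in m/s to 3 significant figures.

Coriolis parameter at 58°N:
f = 2Ω sin φ = 2 × 7.29×10⁻⁵ × sin 58° = 1.24×10⁻⁴ s⁻¹
Component geostrophic relations (x east, y north):
u_g = −(1/(fρ)) ∂P/∂y,  v_g = (1/(fρ)) ∂P/∂x
u_g = −(−0.36×10⁻³)/(1.24×10⁻⁴ × 1.16) = 2.51 m/s;  v_g = (1.3×10⁻³)/(1.24×10⁻⁴ × 1.16) = 9.06 m/s
|V_g| = √(u_g² + v_g²) = 9.40 m/s

9.40 m/s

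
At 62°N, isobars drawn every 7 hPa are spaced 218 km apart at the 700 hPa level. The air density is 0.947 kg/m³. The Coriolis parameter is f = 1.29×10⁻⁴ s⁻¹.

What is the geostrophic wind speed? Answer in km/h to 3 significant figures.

Pressure gradient: |∂P/∂n| = 700 Pa / 218000 m = 3.21×10⁻³ Pa/m
Geostrophic balance (pressure-gradient force = Coriolis force):
V_g = (1/(fρ)) |∂P/∂n| = 3.21×10⁻³ / (1.29×10⁻⁴ × 0.947) = 26.3 m/s
Converting: 26.3 m/s × 3.6 = 94.6 km/h

94.6 km/h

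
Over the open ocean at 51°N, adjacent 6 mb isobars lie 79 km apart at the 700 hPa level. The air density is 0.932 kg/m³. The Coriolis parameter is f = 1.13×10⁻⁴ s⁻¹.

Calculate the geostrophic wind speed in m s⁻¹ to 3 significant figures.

Pressure gradient: |∂P/∂n| = 600 Pa / 79000 m = 7.59×10⁻³ Pa/m
Geostrophic balance (pressure-gradient force = Coriolis force):
V_g = (1/(fρ)) |∂P/∂n| = 7.59×10⁻³ / (1.13×10⁻⁴ × 0.932) = 72.1 m/s

72.1 m s⁻¹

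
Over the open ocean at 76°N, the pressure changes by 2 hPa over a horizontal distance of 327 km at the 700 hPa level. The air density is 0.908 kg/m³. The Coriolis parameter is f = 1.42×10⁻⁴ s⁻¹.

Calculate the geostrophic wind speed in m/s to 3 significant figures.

4.74 m/s

Pressure gradient: |∂P/∂n| = 200 Pa / 327000 m = 6.12×10⁻⁴ Pa/m
Geostrophic balance (pressure-gradient force = Coriolis force):
V_g = (1/(fρ)) |∂P/∂n| = 6.12×10⁻⁴ / (1.42×10⁻⁴ × 0.908) = 4.74 m/s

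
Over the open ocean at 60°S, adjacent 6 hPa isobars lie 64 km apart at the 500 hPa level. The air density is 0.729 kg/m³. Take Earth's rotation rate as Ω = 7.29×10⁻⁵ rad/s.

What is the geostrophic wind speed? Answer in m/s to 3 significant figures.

102 m/s

Coriolis parameter at 60°S:
f = 2Ω sin φ = 2 × 7.29×10⁻⁵ × sin 60° = 1.26×10⁻⁴ s⁻¹
Pressure gradient: |∂P/∂n| = 600 Pa / 64000 m = 9.38×10⁻³ Pa/m
Geostrophic balance (pressure-gradient force = Coriolis force):
V_g = (1/(fρ)) |∂P/∂n| = 9.38×10⁻³ / (1.26×10⁻⁴ × 0.729) = 102 m/s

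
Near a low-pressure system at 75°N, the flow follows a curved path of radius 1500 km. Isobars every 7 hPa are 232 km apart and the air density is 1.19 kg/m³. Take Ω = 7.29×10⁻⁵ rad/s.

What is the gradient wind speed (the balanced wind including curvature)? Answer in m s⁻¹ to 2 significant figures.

17 m s⁻¹

Coriolis parameter at 75°N:
f = 2Ω sin φ = 2 × 7.29×10⁻⁵ × sin 75° = 1.41×10⁻⁴ s⁻¹
Pressure gradient: |∂P/∂n| = 700 Pa / 232000 m = 3.02×10⁻³ Pa/m
Geostrophic speed: V_g = |∂P/∂n|/(fρ) = 3.02×10⁻³/(1.41×10⁻⁴ × 1.19) = 18.0 m/s
Around a low, centrifugal force acts outward with Coriolis, so pressure-gradient force balances both:
(1/ρ)|∂P/∂n| = fV + V²/R  →  V² + fR·V − fR·V_g = 0
With fR = 1.41×10⁻⁴ × 1500×10³ m = 211 m/s:
V = [−fR + √((fR)² + 4 fR V_g)]/2 = [−211 + √(211² + 4×211×18)]/2 = 16.7 m/s
Subgeostrophic (V < V_g = 18 m/s), as expected around a low.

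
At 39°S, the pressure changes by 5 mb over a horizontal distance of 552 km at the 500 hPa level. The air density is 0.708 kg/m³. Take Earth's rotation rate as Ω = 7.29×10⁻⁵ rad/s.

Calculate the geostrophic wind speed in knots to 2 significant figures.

Coriolis parameter at 39°S:
f = 2Ω sin φ = 2 × 7.29×10⁻⁵ × sin 39° = 9.18×10⁻⁵ s⁻¹
Pressure gradient: |∂P/∂n| = 500 Pa / 552000 m = 9.06×10⁻⁴ Pa/m
Geostrophic balance (pressure-gradient force = Coriolis force):
V_g = (1/(fρ)) |∂P/∂n| = 9.06×10⁻⁴ / (9.18×10⁻⁵ × 0.708) = 13.9 m/s
Converting: 13.9 m/s × 1.944 = 27 knots

27 knots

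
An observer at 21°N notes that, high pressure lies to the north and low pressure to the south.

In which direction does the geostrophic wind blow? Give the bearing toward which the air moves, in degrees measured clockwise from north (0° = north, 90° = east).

The pressure-gradient force points toward the south (bearing 180°).
Geostrophic balance: in the Northern Hemisphere the Coriolis force deflects motion to the right, so the geostrophic wind blows 90° to the right of the pressure-gradient force (low pressure on the left).
Rotating 180° by 90° clockwise gives 270° — the wind blows toward the west.

270°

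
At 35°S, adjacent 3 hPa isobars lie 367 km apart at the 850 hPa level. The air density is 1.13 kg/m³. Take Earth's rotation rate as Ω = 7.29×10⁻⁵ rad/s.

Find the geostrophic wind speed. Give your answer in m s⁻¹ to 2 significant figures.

Coriolis parameter at 35°S:
f = 2Ω sin φ = 2 × 7.29×10⁻⁵ × sin 35° = 8.36×10⁻⁵ s⁻¹
Pressure gradient: |∂P/∂n| = 300 Pa / 367000 m = 8.17×10⁻⁴ Pa/m
Geostrophic balance (pressure-gradient force = Coriolis force):
V_g = (1/(fρ)) |∂P/∂n| = 8.17×10⁻⁴ / (8.36×10⁻⁵ × 1.13) = 8.65 m/s

8.7 m s⁻¹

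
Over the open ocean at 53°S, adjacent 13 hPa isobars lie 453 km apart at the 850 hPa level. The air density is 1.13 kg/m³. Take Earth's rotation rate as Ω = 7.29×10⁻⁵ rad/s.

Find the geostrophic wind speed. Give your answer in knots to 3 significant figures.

42.4 knots

Coriolis parameter at 53°S:
f = 2Ω sin φ = 2 × 7.29×10⁻⁵ × sin 53° = 1.16×10⁻⁴ s⁻¹
Pressure gradient: |∂P/∂n| = 1300 Pa / 453000 m = 2.87×10⁻³ Pa/m
Geostrophic balance (pressure-gradient force = Coriolis force):
V_g = (1/(fρ)) |∂P/∂n| = 2.87×10⁻³ / (1.16×10⁻⁴ × 1.13) = 21.8 m/s
Converting: 21.8 m/s × 1.944 = 42.4 knots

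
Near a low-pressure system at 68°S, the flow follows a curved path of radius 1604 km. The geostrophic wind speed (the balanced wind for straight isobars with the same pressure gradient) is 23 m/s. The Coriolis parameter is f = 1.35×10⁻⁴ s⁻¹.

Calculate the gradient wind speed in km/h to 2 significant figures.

Around a low, centrifugal force acts outward with Coriolis, so pressure-gradient force balances both:
(1/ρ)|∂P/∂n| = fV + V²/R  →  V² + fR·V − fR·V_g = 0
With fR = 1.35×10⁻⁴ × 1604×10³ m = 217 m/s:
V = [−fR + √((fR)² + 4 fR V_g)]/2 = [−217 + √(217² + 4×217×23)]/2 = 21 m/s
Subgeostrophic (V < V_g = 23 m/s), as expected around a low.
Converting: 21 m/s × 3.6 = 75 km/h

75 km/h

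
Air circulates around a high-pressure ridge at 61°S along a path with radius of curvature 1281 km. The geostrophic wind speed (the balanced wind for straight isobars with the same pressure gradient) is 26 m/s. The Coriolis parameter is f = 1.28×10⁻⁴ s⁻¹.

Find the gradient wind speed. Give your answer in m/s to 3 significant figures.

32.4 m/s

Around a high, pressure-gradient force acts outward with centrifugal, so Coriolis balances both:
fV = (1/ρ)|∂P/∂n| + V²/R  →  V² − fR·V + fR·V_g = 0
With fR = 1.28×10⁻⁴ × 1281×10³ m = 164 m/s:
V = [fR − √((fR)² − 4 fR V_g)]/2 = [164 − √(164² − 4×164×26)]/2 = 32.4 m/s
Supergeostrophic (V > V_g = 26 m/s), as expected around a high.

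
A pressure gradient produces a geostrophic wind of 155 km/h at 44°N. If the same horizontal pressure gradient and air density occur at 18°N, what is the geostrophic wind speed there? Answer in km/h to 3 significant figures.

348 km/h

With the same pressure gradient and density, V_g ∝ 1/f ∝ 1/sin φ.
V₂ = V₁ · sin φ₁ / sin φ₂ = 155 × sin 44° / sin 18°
V₂ = 155 × 0.6947/0.3090 = 348 km/h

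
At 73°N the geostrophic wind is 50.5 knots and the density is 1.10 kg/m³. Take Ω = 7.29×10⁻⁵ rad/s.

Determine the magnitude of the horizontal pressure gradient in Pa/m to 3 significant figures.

3.98×10⁻³ Pa/m

Coriolis parameter at 73°N:
f = 2Ω sin φ = 2 × 7.29×10⁻⁵ × sin 73° = 1.39×10⁻⁴ s⁻¹
Wind speed in SI: 50.5 knots = 26.0 m/s
Geostrophic balance rearranged: |∂P/∂n| = f ρ V_g
|∂P/∂n| = 1.39×10⁻⁴ × 1.10 × 26.0 = 3.98×10⁻³ Pa/m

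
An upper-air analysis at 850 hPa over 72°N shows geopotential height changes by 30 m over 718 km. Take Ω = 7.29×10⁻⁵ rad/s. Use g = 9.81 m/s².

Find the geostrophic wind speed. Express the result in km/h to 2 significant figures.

Coriolis parameter at 72°N:
f = 2Ω sin φ = 2 × 7.29×10⁻⁵ × sin 72° = 1.39×10⁻⁴ s⁻¹
Height gradient: |∂Z/∂n| = 30 m / 718000 m = 4.18×10⁻⁵
On a pressure surface, geostrophic balance gives V_g = (g/f)|∂Z/∂n|:
V_g = 9.81 × 4.18×10⁻⁵ / 1.39×10⁻⁴ = 2.96 m/s
Converting: 2.96 m/s × 3.6 = 11 km/h

11 km/h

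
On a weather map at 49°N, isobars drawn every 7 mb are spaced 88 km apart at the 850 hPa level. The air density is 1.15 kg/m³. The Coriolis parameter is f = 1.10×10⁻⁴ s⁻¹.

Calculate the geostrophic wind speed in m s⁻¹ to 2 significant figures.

63 m s⁻¹

Pressure gradient: |∂P/∂n| = 700 Pa / 88000 m = 7.95×10⁻³ Pa/m
Geostrophic balance (pressure-gradient force = Coriolis force):
V_g = (1/(fρ)) |∂P/∂n| = 7.95×10⁻³ / (1.10×10⁻⁴ × 1.15) = 62.9 m/s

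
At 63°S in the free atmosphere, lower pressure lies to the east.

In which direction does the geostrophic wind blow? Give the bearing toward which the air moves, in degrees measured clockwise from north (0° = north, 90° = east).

000°

The pressure-gradient force points toward the east (bearing 090°).
Geostrophic balance: in the Southern Hemisphere the Coriolis force deflects motion to the left, so the geostrophic wind blows 90° to the left of the pressure-gradient force (low pressure on the right).
Rotating 090° by 90° counterclockwise gives 000° — the wind blows toward the north.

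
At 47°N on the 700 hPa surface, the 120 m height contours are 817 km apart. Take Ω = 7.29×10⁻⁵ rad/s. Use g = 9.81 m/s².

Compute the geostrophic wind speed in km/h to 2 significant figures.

49 km/h

Coriolis parameter at 47°N:
f = 2Ω sin φ = 2 × 7.29×10⁻⁵ × sin 47° = 1.07×10⁻⁴ s⁻¹
Height gradient: |∂Z/∂n| = 120 m / 817000 m = 1.47×10⁻⁴
On a pressure surface, geostrophic balance gives V_g = (g/f)|∂Z/∂n|:
V_g = 9.81 × 1.47×10⁻⁴ / 1.07×10⁻⁴ = 13.5 m/s
Converting: 13.5 m/s × 3.6 = 49 km/h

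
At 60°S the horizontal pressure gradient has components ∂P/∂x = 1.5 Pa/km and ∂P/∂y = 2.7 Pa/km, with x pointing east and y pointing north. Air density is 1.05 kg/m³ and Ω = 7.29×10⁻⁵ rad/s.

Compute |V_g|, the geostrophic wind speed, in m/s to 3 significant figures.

23.3 m/s

Coriolis parameter at 60°S:
f = 2Ω sin φ = 2 × 7.29×10⁻⁵ × sin 60° = 1.26×10⁻⁴ s⁻¹
In the Southern Hemisphere f is negative: f = −1.26×10⁻⁴ s⁻¹.
Component geostrophic relations (x east, y north):
u_g = −(1/(fρ)) ∂P/∂y,  v_g = (1/(fρ)) ∂P/∂x
u_g = −(2.7×10⁻³)/(−1.26×10⁻⁴ × 1.05) = 20.4 m/s;  v_g = (1.5×10⁻³)/(−1.26×10⁻⁴ × 1.05) = −11.3 m/s
|V_g| = √(u_g² + v_g²) = 23.3 m/s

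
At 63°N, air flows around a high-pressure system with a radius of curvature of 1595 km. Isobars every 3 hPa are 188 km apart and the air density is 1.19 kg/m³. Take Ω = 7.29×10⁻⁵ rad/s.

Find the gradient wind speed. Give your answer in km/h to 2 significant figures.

Coriolis parameter at 63°N:
f = 2Ω sin φ = 2 × 7.29×10⁻⁵ × sin 63° = 1.30×10⁻⁴ s⁻¹
Pressure gradient: |∂P/∂n| = 300 Pa / 188000 m = 1.60×10⁻³ Pa/m
Geostrophic speed: V_g = |∂P/∂n|/(fρ) = 1.60×10⁻³/(1.30×10⁻⁴ × 1.19) = 10.3 m/s
Around a high, pressure-gradient force acts outward with centrifugal, so Coriolis balances both:
fV = (1/ρ)|∂P/∂n| + V²/R  →  V² − fR·V + fR·V_g = 0
With fR = 1.30×10⁻⁴ × 1595×10³ m = 207 m/s:
V = [fR − √((fR)² − 4 fR V_g)]/2 = [207 − √(207² − 4×207×10.3)]/2 = 10.9 m/s
Supergeostrophic (V > V_g = 10.3 m/s), as expected around a high.
Converting: 10.9 m/s × 3.6 = 39 km/h

39 km/h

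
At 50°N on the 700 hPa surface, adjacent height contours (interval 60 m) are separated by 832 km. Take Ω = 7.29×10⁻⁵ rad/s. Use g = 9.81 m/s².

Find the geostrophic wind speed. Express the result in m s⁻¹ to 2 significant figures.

Coriolis parameter at 50°N:
f = 2Ω sin φ = 2 × 7.29×10⁻⁵ × sin 50° = 1.12×10⁻⁴ s⁻¹
Height gradient: |∂Z/∂n| = 60 m / 832000 m = 7.21×10⁻⁵
On a pressure surface, geostrophic balance gives V_g = (g/f)|∂Z/∂n|:
V_g = 9.81 × 7.21×10⁻⁵ / 1.12×10⁻⁴ = 6.33 m/s

6.3 m s⁻¹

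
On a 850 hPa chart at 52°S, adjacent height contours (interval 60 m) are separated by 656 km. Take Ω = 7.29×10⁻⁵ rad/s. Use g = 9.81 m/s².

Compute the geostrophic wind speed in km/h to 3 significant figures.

28.1 km/h

Coriolis parameter at 52°S:
f = 2Ω sin φ = 2 × 7.29×10⁻⁵ × sin 52° = 1.15×10⁻⁴ s⁻¹
Height gradient: |∂Z/∂n| = 60 m / 656000 m = 9.15×10⁻⁵
On a pressure surface, geostrophic balance gives V_g = (g/f)|∂Z/∂n|:
V_g = 9.81 × 9.15×10⁻⁵ / 1.15×10⁻⁴ = 7.81 m/s
Converting: 7.81 m/s × 3.6 = 28.1 km/h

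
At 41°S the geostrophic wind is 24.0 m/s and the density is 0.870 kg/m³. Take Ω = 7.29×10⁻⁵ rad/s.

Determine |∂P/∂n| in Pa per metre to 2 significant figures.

2.0×10⁻³ Pa/m

Coriolis parameter at 41°S:
f = 2Ω sin φ = 2 × 7.29×10⁻⁵ × sin 41° = 9.57×10⁻⁵ s⁻¹
Geostrophic balance rearranged: |∂P/∂n| = f ρ V_g
|∂P/∂n| = 9.57×10⁻⁵ × 0.870 × 24.0 = 2.00×10⁻³ Pa/m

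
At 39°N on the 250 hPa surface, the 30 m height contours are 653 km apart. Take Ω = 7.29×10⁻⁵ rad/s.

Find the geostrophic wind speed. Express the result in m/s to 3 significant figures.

4.91 m/s

Coriolis parameter at 39°N:
f = 2Ω sin φ = 2 × 7.29×10⁻⁵ × sin 39° = 9.18×10⁻⁵ s⁻¹
Height gradient: |∂Z/∂n| = 30 m / 653000 m = 4.59×10⁻⁵
On a pressure surface, geostrophic balance gives V_g = (g/f)|∂Z/∂n|:
V_g = 9.81 × 4.59×10⁻⁵ / 9.18×10⁻⁵ = 4.91 m/s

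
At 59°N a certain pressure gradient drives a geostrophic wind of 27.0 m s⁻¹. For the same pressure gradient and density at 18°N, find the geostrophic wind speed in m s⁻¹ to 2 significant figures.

With the same pressure gradient and density, V_g ∝ 1/f ∝ 1/sin φ.
V₂ = V₁ · sin φ₁ / sin φ₂ = 27.0 × sin 59° / sin 18°
V₂ = 27.0 × 0.8572/0.3090 = 75 m s⁻¹

75 m s⁻¹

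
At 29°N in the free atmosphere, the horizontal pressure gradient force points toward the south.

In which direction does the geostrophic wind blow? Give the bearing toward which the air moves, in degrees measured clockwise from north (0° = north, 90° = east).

270°

The pressure-gradient force points toward the south (bearing 180°).
Geostrophic balance: in the Northern Hemisphere the Coriolis force deflects motion to the right, so the geostrophic wind blows 90° to the right of the pressure-gradient force (low pressure on the left).
Rotating 180° by 90° clockwise gives 270° — the wind blows toward the west.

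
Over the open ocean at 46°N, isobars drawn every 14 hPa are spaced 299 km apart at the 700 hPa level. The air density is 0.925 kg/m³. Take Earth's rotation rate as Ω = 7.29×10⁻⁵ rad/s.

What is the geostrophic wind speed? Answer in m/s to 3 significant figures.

48.3 m/s

Coriolis parameter at 46°N:
f = 2Ω sin φ = 2 × 7.29×10⁻⁵ × sin 46° = 1.05×10⁻⁴ s⁻¹
Pressure gradient: |∂P/∂n| = 1400 Pa / 299000 m = 4.68×10⁻³ Pa/m
Geostrophic balance (pressure-gradient force = Coriolis force):
V_g = (1/(fρ)) |∂P/∂n| = 4.68×10⁻³ / (1.05×10⁻⁴ × 0.925) = 48.3 m/s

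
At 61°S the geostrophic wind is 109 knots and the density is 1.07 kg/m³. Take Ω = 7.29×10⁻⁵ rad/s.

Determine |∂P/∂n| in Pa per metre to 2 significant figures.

7.7×10⁻³ Pa/m

Coriolis parameter at 61°S:
f = 2Ω sin φ = 2 × 7.29×10⁻⁵ × sin 61° = 1.28×10⁻⁴ s⁻¹
Wind speed in SI: 109 knots = 56.1 m/s
Geostrophic balance rearranged: |∂P/∂n| = f ρ V_g
|∂P/∂n| = 1.28×10⁻⁴ × 1.07 × 56.1 = 7.65×10⁻³ Pa/m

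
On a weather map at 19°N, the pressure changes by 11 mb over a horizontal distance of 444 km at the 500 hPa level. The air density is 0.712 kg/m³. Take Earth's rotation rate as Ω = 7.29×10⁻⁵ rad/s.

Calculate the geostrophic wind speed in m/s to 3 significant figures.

Coriolis parameter at 19°N:
f = 2Ω sin φ = 2 × 7.29×10⁻⁵ × sin 19° = 4.75×10⁻⁵ s⁻¹
Pressure gradient: |∂P/∂n| = 1100 Pa / 444000 m = 2.48×10⁻³ Pa/m
Geostrophic balance (pressure-gradient force = Coriolis force):
V_g = (1/(fρ)) |∂P/∂n| = 2.48×10⁻³ / (4.75×10⁻⁵ × 0.712) = 73.3 m/s

73.3 m/s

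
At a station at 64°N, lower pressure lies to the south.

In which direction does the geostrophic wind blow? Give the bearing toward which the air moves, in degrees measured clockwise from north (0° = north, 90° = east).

270°

The pressure-gradient force points toward the south (bearing 180°).
Geostrophic balance: in the Northern Hemisphere the Coriolis force deflects motion to the right, so the geostrophic wind blows 90° to the right of the pressure-gradient force (low pressure on the left).
Rotating 180° by 90° clockwise gives 270° — the wind blows toward the west.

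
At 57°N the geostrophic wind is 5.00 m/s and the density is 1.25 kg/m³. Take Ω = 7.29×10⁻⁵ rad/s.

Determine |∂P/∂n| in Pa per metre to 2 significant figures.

7.6×10⁻⁴ Pa/m

Coriolis parameter at 57°N:
f = 2Ω sin φ = 2 × 7.29×10⁻⁵ × sin 57° = 1.22×10⁻⁴ s⁻¹
Geostrophic balance rearranged: |∂P/∂n| = f ρ V_g
|∂P/∂n| = 1.22×10⁻⁴ × 1.25 × 5.00 = 7.64×10⁻⁴ Pa/m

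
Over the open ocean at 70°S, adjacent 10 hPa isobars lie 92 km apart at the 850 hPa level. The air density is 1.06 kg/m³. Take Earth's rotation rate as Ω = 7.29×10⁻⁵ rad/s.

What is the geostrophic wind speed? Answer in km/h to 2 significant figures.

Coriolis parameter at 70°S:
f = 2Ω sin φ = 2 × 7.29×10⁻⁵ × sin 70° = 1.37×10⁻⁴ s⁻¹
Pressure gradient: |∂P/∂n| = 1000 Pa / 92000 m = 1.09×10⁻² Pa/m
Geostrophic balance (pressure-gradient force = Coriolis force):
V_g = (1/(fρ)) |∂P/∂n| = 1.09×10⁻² / (1.37×10⁻⁴ × 1.06) = 74.8 m/s
Converting: 74.8 m/s × 3.6 = 270 km/h

270 km/h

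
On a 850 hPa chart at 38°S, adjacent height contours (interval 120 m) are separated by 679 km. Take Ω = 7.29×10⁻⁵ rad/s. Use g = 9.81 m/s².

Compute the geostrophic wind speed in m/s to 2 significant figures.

Coriolis parameter at 38°S:
f = 2Ω sin φ = 2 × 7.29×10⁻⁵ × sin 38° = 8.98×10⁻⁵ s⁻¹
Height gradient: |∂Z/∂n| = 120 m / 679000 m = 1.77×10⁻⁴
On a pressure surface, geostrophic balance gives V_g = (g/f)|∂Z/∂n|:
V_g = 9.81 × 1.77×10⁻⁴ / 8.98×10⁻⁵ = 19.3 m/s

19 m/s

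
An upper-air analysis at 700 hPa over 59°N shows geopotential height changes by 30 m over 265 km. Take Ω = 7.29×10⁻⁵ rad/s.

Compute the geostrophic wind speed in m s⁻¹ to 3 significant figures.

Coriolis parameter at 59°N:
f = 2Ω sin φ = 2 × 7.29×10⁻⁵ × sin 59° = 1.25×10⁻⁴ s⁻¹
Height gradient: |∂Z/∂n| = 30 m / 265000 m = 1.13×10⁻⁴
On a pressure surface, geostrophic balance gives V_g = (g/f)|∂Z/∂n|:
V_g = 9.81 × 1.13×10⁻⁴ / 1.25×10⁻⁴ = 8.89 m/s

8.89 m s⁻¹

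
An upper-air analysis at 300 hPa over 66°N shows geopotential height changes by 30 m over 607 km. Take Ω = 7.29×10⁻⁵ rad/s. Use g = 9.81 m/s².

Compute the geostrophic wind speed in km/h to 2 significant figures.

Coriolis parameter at 66°N:
f = 2Ω sin φ = 2 × 7.29×10⁻⁵ × sin 66° = 1.33×10⁻⁴ s⁻¹
Height gradient: |∂Z/∂n| = 30 m / 607000 m = 4.94×10⁻⁵
On a pressure surface, geostrophic balance gives V_g = (g/f)|∂Z/∂n|:
V_g = 9.81 × 4.94×10⁻⁵ / 1.33×10⁻⁴ = 3.64 m/s
Converting: 3.64 m/s × 3.6 = 13 km/h

13 km/h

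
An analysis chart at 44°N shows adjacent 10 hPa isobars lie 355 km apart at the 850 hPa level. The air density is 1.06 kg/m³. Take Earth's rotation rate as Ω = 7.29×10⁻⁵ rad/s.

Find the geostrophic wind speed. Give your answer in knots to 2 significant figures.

Coriolis parameter at 44°N:
f = 2Ω sin φ = 2 × 7.29×10⁻⁵ × sin 44° = 1.01×10⁻⁴ s⁻¹
Pressure gradient: |∂P/∂n| = 1000 Pa / 355000 m = 2.82×10⁻³ Pa/m
Geostrophic balance (pressure-gradient force = Coriolis force):
V_g = (1/(fρ)) |∂P/∂n| = 2.82×10⁻³ / (1.01×10⁻⁴ × 1.06) = 26.2 m/s
Converting: 26.2 m/s × 1.944 = 51 knots

51 knots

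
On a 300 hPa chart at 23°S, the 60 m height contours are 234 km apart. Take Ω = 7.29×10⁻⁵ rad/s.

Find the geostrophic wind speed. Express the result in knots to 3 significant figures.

Coriolis parameter at 23°S:
f = 2Ω sin φ = 2 × 7.29×10⁻⁵ × sin 23° = 5.70×10⁻⁵ s⁻¹
Height gradient: |∂Z/∂n| = 60 m / 234000 m = 2.56×10⁻⁴
On a pressure surface, geostrophic balance gives V_g = (g/f)|∂Z/∂n|:
V_g = 9.81 × 2.56×10⁻⁴ / 5.70×10⁻⁵ = 44.2 m/s
Converting: 44.2 m/s × 1.944 = 85.8 knots

85.8 knots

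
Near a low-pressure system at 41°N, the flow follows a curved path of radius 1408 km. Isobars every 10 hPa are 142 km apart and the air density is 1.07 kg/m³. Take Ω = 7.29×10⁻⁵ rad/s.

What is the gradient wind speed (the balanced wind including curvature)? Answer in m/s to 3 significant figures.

50.1 m/s

Coriolis parameter at 41°N:
f = 2Ω sin φ = 2 × 7.29×10⁻⁵ × sin 41° = 9.57×10⁻⁵ s⁻¹
Pressure gradient: |∂P/∂n| = 1000 Pa / 142000 m = 7.04×10⁻³ Pa/m
Geostrophic speed: V_g = |∂P/∂n|/(fρ) = 7.04×10⁻³/(9.57×10⁻⁵ × 1.07) = 68.8 m/s
Around a low, centrifugal force acts outward with Coriolis, so pressure-gradient force balances both:
(1/ρ)|∂P/∂n| = fV + V²/R  →  V² + fR·V − fR·V_g = 0
With fR = 9.57×10⁻⁵ × 1408×10³ m = 135 m/s:
V = [−fR + √((fR)² + 4 fR V_g)]/2 = [−135 + √(135² + 4×135×68.8)]/2 = 50.1 m/s
Subgeostrophic (V < V_g = 68.8 m/s), as expected around a low.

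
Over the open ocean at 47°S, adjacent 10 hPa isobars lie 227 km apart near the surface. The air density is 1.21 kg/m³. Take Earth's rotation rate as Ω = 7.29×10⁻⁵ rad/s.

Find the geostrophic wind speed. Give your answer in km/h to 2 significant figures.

Coriolis parameter at 47°S:
f = 2Ω sin φ = 2 × 7.29×10⁻⁵ × sin 47° = 1.07×10⁻⁴ s⁻¹
Pressure gradient: |∂P/∂n| = 1000 Pa / 227000 m = 4.41×10⁻³ Pa/m
Geostrophic balance (pressure-gradient force = Coriolis force):
V_g = (1/(fρ)) |∂P/∂n| = 4.41×10⁻³ / (1.07×10⁻⁴ × 1.21) = 34.1 m/s
Converting: 34.1 m/s × 3.6 = 120 km/h

120 km/h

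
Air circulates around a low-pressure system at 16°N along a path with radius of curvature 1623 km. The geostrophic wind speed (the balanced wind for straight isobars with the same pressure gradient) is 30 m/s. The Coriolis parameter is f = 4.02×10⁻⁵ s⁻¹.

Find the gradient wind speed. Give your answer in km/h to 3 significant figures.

80.4 km/h

Around a low, centrifugal force acts outward with Coriolis, so pressure-gradient force balances both:
(1/ρ)|∂P/∂n| = fV + V²/R  →  V² + fR·V − fR·V_g = 0
With fR = 4.02×10⁻⁵ × 1623×10³ m = 65.2 m/s:
V = [−fR + √((fR)² + 4 fR V_g)]/2 = [−65.2 + √(65.2² + 4×65.2×30)]/2 = 22.3 m/s
Subgeostrophic (V < V_g = 30 m/s), as expected around a low.
Converting: 22.3 m/s × 3.6 = 80.4 km/h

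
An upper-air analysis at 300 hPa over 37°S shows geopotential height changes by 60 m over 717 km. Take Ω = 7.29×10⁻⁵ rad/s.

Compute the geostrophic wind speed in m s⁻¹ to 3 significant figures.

Coriolis parameter at 37°S:
f = 2Ω sin φ = 2 × 7.29×10⁻⁵ × sin 37° = 8.77×10⁻⁵ s⁻¹
Height gradient: |∂Z/∂n| = 60 m / 717000 m = 8.37×10⁻⁵
On a pressure surface, geostrophic balance gives V_g = (g/f)|∂Z/∂n|:
V_g = 9.81 × 8.37×10⁻⁵ / 8.77×10⁻⁵ = 9.36 m/s

9.36 m s⁻¹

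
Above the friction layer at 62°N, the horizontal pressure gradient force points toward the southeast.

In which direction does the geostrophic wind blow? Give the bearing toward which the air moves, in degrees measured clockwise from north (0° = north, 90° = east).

The pressure-gradient force points toward the southeast (bearing 135°).
Geostrophic balance: in the Northern Hemisphere the Coriolis force deflects motion to the right, so the geostrophic wind blows 90° to the right of the pressure-gradient force (low pressure on the left).
Rotating 135° by 90° clockwise gives 225° — the wind blows toward the southwest.

225°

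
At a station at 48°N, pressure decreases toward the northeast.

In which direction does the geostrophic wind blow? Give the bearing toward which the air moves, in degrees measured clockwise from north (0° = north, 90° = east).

The pressure-gradient force points toward the northeast (bearing 045°).
Geostrophic balance: in the Northern Hemisphere the Coriolis force deflects motion to the right, so the geostrophic wind blows 90° to the right of the pressure-gradient force (low pressure on the left).
Rotating 045° by 90° clockwise gives 135° — the wind blows toward the southeast.

135°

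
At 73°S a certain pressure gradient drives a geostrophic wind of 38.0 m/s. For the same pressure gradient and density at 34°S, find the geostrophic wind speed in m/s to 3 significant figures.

65.0 m/s

With the same pressure gradient and density, V_g ∝ 1/f ∝ 1/sin φ.
V₂ = V₁ · sin φ₁ / sin φ₂ = 38.0 × sin 73° / sin 34°
V₂ = 38.0 × 0.9563/0.5592 = 65.0 m/s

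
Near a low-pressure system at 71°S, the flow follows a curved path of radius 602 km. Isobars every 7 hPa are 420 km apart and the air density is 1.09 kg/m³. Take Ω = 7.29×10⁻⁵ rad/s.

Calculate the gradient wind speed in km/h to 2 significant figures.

Coriolis parameter at 71°S:
f = 2Ω sin φ = 2 × 7.29×10⁻⁵ × sin 71° = 1.38×10⁻⁴ s⁻¹
Pressure gradient: |∂P/∂n| = 700 Pa / 420000 m = 1.67×10⁻³ Pa/m
Geostrophic speed: V_g = |∂P/∂n|/(fρ) = 1.67×10⁻³/(1.38×10⁻⁴ × 1.09) = 11.1 m/s
Around a low, centrifugal force acts outward with Coriolis, so pressure-gradient force balances both:
(1/ρ)|∂P/∂n| = fV + V²/R  →  V² + fR·V − fR·V_g = 0
With fR = 1.38×10⁻⁴ × 602×10³ m = 83.0 m/s:
V = [−fR + √((fR)² + 4 fR V_g)]/2 = [−83.0 + √(83.0² + 4×83.0×11.1)]/2 = 9.91 m/s
Subgeostrophic (V < V_g = 11.1 m/s), as expected around a low.
Converting: 9.91 m/s × 3.6 = 36 km/h

36 km/h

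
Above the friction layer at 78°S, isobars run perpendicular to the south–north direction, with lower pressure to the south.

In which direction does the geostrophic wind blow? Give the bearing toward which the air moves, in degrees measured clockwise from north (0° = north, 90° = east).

090°

The pressure-gradient force points toward the south (bearing 180°).
Geostrophic balance: in the Southern Hemisphere the Coriolis force deflects motion to the left, so the geostrophic wind blows 90° to the left of the pressure-gradient force (low pressure on the right).
Rotating 180° by 90° counterclockwise gives 090° — the wind blows toward the east.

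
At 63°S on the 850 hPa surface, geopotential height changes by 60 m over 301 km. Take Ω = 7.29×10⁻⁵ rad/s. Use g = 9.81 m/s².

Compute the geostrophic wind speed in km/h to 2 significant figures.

Coriolis parameter at 63°S:
f = 2Ω sin φ = 2 × 7.29×10⁻⁵ × sin 63° = 1.30×10⁻⁴ s⁻¹
Height gradient: |∂Z/∂n| = 60 m / 301000 m = 1.99×10⁻⁴
On a pressure surface, geostrophic balance gives V_g = (g/f)|∂Z/∂n|:
V_g = 9.81 × 1.99×10⁻⁴ / 1.30×10⁻⁴ = 15.1 m/s
Converting: 15.1 m/s × 3.6 = 54 km/h

54 km/h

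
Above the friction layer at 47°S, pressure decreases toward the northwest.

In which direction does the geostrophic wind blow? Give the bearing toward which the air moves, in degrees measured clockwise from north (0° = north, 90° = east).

The pressure-gradient force points toward the northwest (bearing 315°).
Geostrophic balance: in the Southern Hemisphere the Coriolis force deflects motion to the left, so the geostrophic wind blows 90° to the left of the pressure-gradient force (low pressure on the right).
Rotating 315° by 90° counterclockwise gives 225° — the wind blows toward the southwest.

225°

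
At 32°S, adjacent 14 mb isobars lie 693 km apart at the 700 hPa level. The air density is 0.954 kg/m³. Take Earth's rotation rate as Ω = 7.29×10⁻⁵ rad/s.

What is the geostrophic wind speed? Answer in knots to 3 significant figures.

53.3 knots

Coriolis parameter at 32°S:
f = 2Ω sin φ = 2 × 7.29×10⁻⁵ × sin 32° = 7.73×10⁻⁵ s⁻¹
Pressure gradient: |∂P/∂n| = 1400 Pa / 693000 m = 2.02×10⁻³ Pa/m
Geostrophic balance (pressure-gradient force = Coriolis force):
V_g = (1/(fρ)) |∂P/∂n| = 2.02×10⁻³ / (7.73×10⁻⁵ × 0.954) = 27.4 m/s
Converting: 27.4 m/s × 1.944 = 53.3 knots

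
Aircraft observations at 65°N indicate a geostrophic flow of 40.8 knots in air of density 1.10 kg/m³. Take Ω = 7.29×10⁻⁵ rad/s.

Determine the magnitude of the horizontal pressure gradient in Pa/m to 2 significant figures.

3.1×10⁻³ Pa/m

Coriolis parameter at 65°N:
f = 2Ω sin φ = 2 × 7.29×10⁻⁵ × sin 65° = 1.32×10⁻⁴ s⁻¹
Wind speed in SI: 40.8 knots = 21.0 m/s
Geostrophic balance rearranged: |∂P/∂n| = f ρ V_g
|∂P/∂n| = 1.32×10⁻⁴ × 1.10 × 21.0 = 3.05×10⁻³ Pa/m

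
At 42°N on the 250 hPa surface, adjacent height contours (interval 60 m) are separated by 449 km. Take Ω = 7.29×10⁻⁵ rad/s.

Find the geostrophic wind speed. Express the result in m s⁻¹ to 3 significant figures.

13.4 m s⁻¹

Coriolis parameter at 42°N:
f = 2Ω sin φ = 2 × 7.29×10⁻⁵ × sin 42° = 9.76×10⁻⁵ s⁻¹
Height gradient: |∂Z/∂n| = 60 m / 449000 m = 1.34×10⁻⁴
On a pressure surface, geostrophic balance gives V_g = (g/f)|∂Z/∂n|:
V_g = 9.81 × 1.34×10⁻⁴ / 9.76×10⁻⁵ = 13.4 m/s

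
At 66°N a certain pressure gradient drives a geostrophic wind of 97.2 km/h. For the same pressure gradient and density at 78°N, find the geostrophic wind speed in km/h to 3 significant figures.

90.8 km/h

With the same pressure gradient and density, V_g ∝ 1/f ∝ 1/sin φ.
V₂ = V₁ · sin φ₁ / sin φ₂ = 97.2 × sin 66° / sin 78°
V₂ = 97.2 × 0.9135/0.9781 = 90.8 km/h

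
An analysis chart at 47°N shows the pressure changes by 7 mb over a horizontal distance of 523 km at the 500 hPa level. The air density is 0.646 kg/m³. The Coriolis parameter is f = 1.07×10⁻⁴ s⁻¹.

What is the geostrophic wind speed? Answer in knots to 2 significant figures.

38 knots

Pressure gradient: |∂P/∂n| = 700 Pa / 523000 m = 1.34×10⁻³ Pa/m
Geostrophic balance (pressure-gradient force = Coriolis force):
V_g = (1/(fρ)) |∂P/∂n| = 1.34×10⁻³ / (1.07×10⁻⁴ × 0.646) = 19.4 m/s
Converting: 19.4 m/s × 1.944 = 38 knots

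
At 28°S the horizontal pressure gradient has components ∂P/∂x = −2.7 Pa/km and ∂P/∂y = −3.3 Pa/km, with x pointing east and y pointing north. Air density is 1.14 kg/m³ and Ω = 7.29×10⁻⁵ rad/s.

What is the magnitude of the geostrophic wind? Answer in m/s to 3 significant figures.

Coriolis parameter at 28°S:
f = 2Ω sin φ = 2 × 7.29×10⁻⁵ × sin 28° = 6.84×10⁻⁵ s⁻¹
In the Southern Hemisphere f is negative: f = −6.84×10⁻⁵ s⁻¹.
Component geostrophic relations (x east, y north):
u_g = −(1/(fρ)) ∂P/∂y,  v_g = (1/(fρ)) ∂P/∂x
u_g = −(−3.3×10⁻³)/(−6.84×10⁻⁵ × 1.14) = −42.3 m/s;  v_g = (−2.7×10⁻³)/(−6.84×10⁻⁵ × 1.14) = 34.6 m/s
|V_g| = √(u_g² + v_g²) = 54.6 m/s

54.6 m/s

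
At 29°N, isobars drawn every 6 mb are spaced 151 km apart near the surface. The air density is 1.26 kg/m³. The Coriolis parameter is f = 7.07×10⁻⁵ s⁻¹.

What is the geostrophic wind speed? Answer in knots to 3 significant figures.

86.7 knots

Pressure gradient: |∂P/∂n| = 600 Pa / 151000 m = 3.97×10⁻³ Pa/m
Geostrophic balance (pressure-gradient force = Coriolis force):
V_g = (1/(fρ)) |∂P/∂n| = 3.97×10⁻³ / (7.07×10⁻⁵ × 1.26) = 44.6 m/s
Converting: 44.6 m/s × 1.944 = 86.7 knots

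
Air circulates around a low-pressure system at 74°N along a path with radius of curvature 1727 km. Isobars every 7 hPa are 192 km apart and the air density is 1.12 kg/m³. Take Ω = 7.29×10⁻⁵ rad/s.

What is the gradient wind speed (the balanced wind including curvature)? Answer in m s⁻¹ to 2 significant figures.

21 m s⁻¹

Coriolis parameter at 74°N:
f = 2Ω sin φ = 2 × 7.29×10⁻⁵ × sin 74° = 1.40×10⁻⁴ s⁻¹
Pressure gradient: |∂P/∂n| = 700 Pa / 192000 m = 3.65×10⁻³ Pa/m
Geostrophic speed: V_g = |∂P/∂n|/(fρ) = 3.65×10⁻³/(1.40×10⁻⁴ × 1.12) = 23.2 m/s
Around a low, centrifugal force acts outward with Coriolis, so pressure-gradient force balances both:
(1/ρ)|∂P/∂n| = fV + V²/R  →  V² + fR·V − fR·V_g = 0
With fR = 1.40×10⁻⁴ × 1727×10³ m = 242 m/s:
V = [−fR + √((fR)² + 4 fR V_g)]/2 = [−242 + √(242² + 4×242×23.2)]/2 = 21.3 m/s
Subgeostrophic (V < V_g = 23.2 m/s), as expected around a low.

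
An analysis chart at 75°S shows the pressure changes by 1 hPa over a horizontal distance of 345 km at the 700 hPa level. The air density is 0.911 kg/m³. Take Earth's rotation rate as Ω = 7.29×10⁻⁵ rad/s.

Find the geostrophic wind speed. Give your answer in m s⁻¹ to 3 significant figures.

2.26 m s⁻¹

Coriolis parameter at 75°S:
f = 2Ω sin φ = 2 × 7.29×10⁻⁵ × sin 75° = 1.41×10⁻⁴ s⁻¹
Pressure gradient: |∂P/∂n| = 100 Pa / 345000 m = 2.90×10⁻⁴ Pa/m
Geostrophic balance (pressure-gradient force = Coriolis force):
V_g = (1/(fρ)) |∂P/∂n| = 2.90×10⁻⁴ / (1.41×10⁻⁴ × 0.911) = 2.26 m/s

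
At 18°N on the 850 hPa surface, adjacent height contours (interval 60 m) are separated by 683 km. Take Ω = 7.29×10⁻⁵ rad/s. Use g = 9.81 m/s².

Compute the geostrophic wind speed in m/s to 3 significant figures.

19.1 m/s

Coriolis parameter at 18°N:
f = 2Ω sin φ = 2 × 7.29×10⁻⁵ × sin 18° = 4.51×10⁻⁵ s⁻¹
Height gradient: |∂Z/∂n| = 60 m / 683000 m = 8.78×10⁻⁵
On a pressure surface, geostrophic balance gives V_g = (g/f)|∂Z/∂n|:
V_g = 9.81 × 8.78×10⁻⁵ / 4.51×10⁻⁵ = 19.1 m/s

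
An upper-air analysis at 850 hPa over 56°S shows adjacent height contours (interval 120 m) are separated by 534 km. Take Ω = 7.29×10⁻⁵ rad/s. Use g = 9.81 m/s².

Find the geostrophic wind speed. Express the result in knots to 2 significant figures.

35 knots

Coriolis parameter at 56°S:
f = 2Ω sin φ = 2 × 7.29×10⁻⁵ × sin 56° = 1.21×10⁻⁴ s⁻¹
Height gradient: |∂Z/∂n| = 120 m / 534000 m = 2.25×10⁻⁴
On a pressure surface, geostrophic balance gives V_g = (g/f)|∂Z/∂n|:
V_g = 9.81 × 2.25×10⁻⁴ / 1.21×10⁻⁴ = 18.2 m/s
Converting: 18.2 m/s × 1.944 = 35 knots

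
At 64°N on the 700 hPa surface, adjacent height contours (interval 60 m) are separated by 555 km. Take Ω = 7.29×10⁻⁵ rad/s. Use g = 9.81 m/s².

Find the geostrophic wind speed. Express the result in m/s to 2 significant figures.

Coriolis parameter at 64°N:
f = 2Ω sin φ = 2 × 7.29×10⁻⁵ × sin 64° = 1.31×10⁻⁴ s⁻¹
Height gradient: |∂Z/∂n| = 60 m / 555000 m = 1.08×10⁻⁴
On a pressure surface, geostrophic balance gives V_g = (g/f)|∂Z/∂n|:
V_g = 9.81 × 1.08×10⁻⁴ / 1.31×10⁻⁴ = 8.09 m/s

8.1 m/s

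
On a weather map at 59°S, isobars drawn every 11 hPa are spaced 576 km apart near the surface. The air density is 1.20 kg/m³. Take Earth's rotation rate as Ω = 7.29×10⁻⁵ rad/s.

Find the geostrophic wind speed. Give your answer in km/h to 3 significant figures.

45.8 km/h

Coriolis parameter at 59°S:
f = 2Ω sin φ = 2 × 7.29×10⁻⁵ × sin 59° = 1.25×10⁻⁴ s⁻¹
Pressure gradient: |∂P/∂n| = 1100 Pa / 576000 m = 1.91×10⁻³ Pa/m
Geostrophic balance (pressure-gradient force = Coriolis force):
V_g = (1/(fρ)) |∂P/∂n| = 1.91×10⁻³ / (1.25×10⁻⁴ × 1.20) = 12.7 m/s
Converting: 12.7 m/s × 3.6 = 45.8 km/h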